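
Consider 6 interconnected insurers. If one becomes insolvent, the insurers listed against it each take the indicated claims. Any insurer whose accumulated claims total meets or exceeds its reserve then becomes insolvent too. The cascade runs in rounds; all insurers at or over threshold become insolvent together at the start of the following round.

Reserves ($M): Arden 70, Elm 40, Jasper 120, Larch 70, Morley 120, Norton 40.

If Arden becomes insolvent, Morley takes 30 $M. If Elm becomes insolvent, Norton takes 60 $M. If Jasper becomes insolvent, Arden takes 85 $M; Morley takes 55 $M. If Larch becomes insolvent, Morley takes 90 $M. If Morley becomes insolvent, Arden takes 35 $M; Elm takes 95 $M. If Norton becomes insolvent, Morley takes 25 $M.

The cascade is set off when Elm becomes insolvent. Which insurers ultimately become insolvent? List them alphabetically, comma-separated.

Round 1 — Elm becomes insolvent (initial).
  Norton: +60 → 60 ≥ 40
Round 2 — Norton becomes insolvent.
  Morley: +25 → 25 < 120
No further insolvencies.

Elm, Norton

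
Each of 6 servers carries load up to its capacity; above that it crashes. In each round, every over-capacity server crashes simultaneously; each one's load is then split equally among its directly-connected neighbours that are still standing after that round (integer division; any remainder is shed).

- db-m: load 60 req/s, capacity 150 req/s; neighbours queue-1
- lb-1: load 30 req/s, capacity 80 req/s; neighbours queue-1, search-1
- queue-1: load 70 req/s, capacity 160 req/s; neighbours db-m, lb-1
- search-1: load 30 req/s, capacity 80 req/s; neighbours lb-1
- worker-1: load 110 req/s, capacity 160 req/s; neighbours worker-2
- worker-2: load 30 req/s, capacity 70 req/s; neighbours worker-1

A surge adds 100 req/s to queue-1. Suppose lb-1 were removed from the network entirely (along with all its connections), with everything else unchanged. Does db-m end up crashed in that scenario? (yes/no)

yes

With lb-1 removed:
Round 1 — queue-1 at 170 > 160. queue-1 crashes.
  queue-1 sheds 170 req/s to db-m: 170 each.
    db-m: 60+170 = 230 > 150
Round 2 — db-m crashes.
  db-m sheds 230 req/s: no online neighbours, lost.
No further crashes.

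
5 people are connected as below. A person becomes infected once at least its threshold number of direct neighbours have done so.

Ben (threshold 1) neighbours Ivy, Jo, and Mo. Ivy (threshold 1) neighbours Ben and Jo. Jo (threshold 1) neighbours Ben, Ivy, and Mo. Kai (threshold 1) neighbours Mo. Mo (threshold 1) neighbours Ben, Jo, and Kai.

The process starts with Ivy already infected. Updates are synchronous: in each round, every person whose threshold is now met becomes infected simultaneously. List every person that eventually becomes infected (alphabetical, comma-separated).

Round 1 — Ivy becomes infected (initial).
Round 2 — checking thresholds:
  Ben: 1 of 3 neighbours ≥ 1, becomes infected.
  Jo: 1 of 3 neighbours ≥ 1, becomes infected.
Round 3 — checking thresholds:
  Mo: 2 of 3 neighbours ≥ 1, becomes infected.
Round 4 — checking thresholds:
  Kai: 1 of 1 neighbours ≥ 1, becomes infected.
Round 5 — no new infections; cascade stops.

Ben, Ivy, Jo, Kai, Mo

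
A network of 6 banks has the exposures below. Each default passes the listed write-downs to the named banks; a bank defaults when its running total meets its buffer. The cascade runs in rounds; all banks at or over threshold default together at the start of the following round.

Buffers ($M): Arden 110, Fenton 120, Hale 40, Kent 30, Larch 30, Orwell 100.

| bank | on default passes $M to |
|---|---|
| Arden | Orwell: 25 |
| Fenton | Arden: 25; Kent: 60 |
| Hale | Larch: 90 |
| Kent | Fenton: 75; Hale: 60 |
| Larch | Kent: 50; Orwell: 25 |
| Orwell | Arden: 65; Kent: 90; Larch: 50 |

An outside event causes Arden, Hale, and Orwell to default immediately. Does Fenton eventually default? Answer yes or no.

no

Round 1 — Arden, Hale, Orwell default (initial).
  Kent: +90 → 90 ≥ 30
  Larch: +90+50 → 140 ≥ 30
Round 2 — Kent, Larch default.
  Fenton: +75 → 75 < 120
No further defaults.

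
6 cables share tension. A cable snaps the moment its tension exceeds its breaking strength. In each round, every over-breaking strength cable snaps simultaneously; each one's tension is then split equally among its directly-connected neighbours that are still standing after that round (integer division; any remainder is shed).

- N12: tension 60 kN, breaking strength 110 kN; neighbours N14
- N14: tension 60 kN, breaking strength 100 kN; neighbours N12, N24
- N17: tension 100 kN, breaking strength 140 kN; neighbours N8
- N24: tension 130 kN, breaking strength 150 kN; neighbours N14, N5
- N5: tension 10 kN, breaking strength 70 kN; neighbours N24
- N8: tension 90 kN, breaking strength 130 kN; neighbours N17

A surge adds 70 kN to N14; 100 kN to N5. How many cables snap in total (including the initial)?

4

Round 1 — N14 at 130 > 100; N5 at 110 > 70. N14, N5 snap.
  N14 sheds 130 kN to N12, N24: 65 each.
    N12: 60+65 = 125 > 110
    N24: 130+65 = 195 > 150
  N5 sheds 110 kN to N24: 110 each.
    N24: 195+110 = 305 > 150
Round 2 — N12, N24 snap.
  N12 sheds 125 kN: no online neighbours, lost.
  N24 sheds 305 kN: no online neighbours, lost.
No further breaks.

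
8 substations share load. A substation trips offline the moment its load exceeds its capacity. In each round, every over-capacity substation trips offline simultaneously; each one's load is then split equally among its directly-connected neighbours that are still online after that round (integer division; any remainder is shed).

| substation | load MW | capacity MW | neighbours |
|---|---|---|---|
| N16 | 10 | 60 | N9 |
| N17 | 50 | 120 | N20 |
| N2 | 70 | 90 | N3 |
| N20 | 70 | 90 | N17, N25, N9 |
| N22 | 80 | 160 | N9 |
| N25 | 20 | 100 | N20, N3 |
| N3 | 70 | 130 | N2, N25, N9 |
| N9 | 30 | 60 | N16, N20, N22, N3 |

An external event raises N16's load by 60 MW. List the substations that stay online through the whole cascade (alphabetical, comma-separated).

Round 1 — N16 at 70 > 60. N16 trips offline.
  N16 sheds 70 MW to N9: 70 each.
    N9: 30+70 = 100 > 60
Round 2 — N9 trips offline.
  N9 sheds 100 MW to N20, N22, N3: 33 each (1 lost).
    N20: 70+33 = 103 > 90
    N22: 80+33 = 113 ≤ 160
    N3: 70+33 = 103 ≤ 130
Round 3 — N20 trips offline.
  N20 sheds 103 MW to N17, N25: 51 each (1 lost).
    N17: 50+51 = 101 ≤ 120
    N25: 20+51 = 71 ≤ 100
No further trips.

N17, N2, N22, N25, N3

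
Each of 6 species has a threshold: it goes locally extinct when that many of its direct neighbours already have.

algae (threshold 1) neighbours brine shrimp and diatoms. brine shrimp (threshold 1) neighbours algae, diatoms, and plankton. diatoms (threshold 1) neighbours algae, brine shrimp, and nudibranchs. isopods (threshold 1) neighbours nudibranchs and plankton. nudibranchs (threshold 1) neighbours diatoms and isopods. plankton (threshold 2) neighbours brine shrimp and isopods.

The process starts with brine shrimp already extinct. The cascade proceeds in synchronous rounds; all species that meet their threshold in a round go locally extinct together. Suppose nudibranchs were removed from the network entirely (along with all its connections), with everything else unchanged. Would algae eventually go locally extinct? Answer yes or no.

yes

With nudibranchs removed:
Round 1 — brine shrimp goes locally extinct (initial).
Round 2 — checking thresholds:
  algae: 1 of 2 neighbours ≥ 1, goes locally extinct.
  diatoms: 1 of 2 neighbours ≥ 1, goes locally extinct.
  plankton: 1 of 2 neighbours < 2, not yet.
Round 3 — no new extinctions; cascade stops.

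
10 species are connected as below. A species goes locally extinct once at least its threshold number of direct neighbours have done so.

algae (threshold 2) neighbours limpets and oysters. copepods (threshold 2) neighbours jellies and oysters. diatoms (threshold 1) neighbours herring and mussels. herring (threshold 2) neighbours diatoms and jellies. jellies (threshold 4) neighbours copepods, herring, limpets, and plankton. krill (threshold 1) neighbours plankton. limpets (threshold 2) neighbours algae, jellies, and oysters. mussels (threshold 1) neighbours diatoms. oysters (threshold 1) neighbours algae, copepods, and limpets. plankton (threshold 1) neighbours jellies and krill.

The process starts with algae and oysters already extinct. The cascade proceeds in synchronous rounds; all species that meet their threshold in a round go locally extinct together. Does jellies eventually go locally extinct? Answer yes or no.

no

Round 1 — algae, oysters go locally extinct (initial).
Round 2 — checking thresholds:
  copepods: 1 of 2 neighbours < 2, not yet.
  limpets: 2 of 3 neighbours ≥ 2, goes locally extinct.
Round 3 — no new extinctions; cascade stops.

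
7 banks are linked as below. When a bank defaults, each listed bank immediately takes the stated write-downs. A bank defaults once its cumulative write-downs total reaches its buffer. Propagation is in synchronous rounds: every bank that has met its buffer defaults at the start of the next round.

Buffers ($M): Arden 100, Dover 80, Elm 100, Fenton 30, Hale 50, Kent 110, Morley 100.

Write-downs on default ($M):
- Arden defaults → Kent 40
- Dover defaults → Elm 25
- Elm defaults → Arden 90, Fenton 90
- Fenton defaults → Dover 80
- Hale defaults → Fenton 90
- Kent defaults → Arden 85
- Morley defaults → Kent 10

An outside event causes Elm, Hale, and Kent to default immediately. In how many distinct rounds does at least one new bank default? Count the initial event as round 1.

3

Round 1 — Elm, Hale, Kent default (initial).
  Arden: +90+85 → 175 ≥ 100
  Fenton: +90+90 → 180 ≥ 30
Round 2 — Arden, Fenton default.
  Dover: +80 → 80 ≥ 80
Round 3 — Dover defaults.
No further defaults.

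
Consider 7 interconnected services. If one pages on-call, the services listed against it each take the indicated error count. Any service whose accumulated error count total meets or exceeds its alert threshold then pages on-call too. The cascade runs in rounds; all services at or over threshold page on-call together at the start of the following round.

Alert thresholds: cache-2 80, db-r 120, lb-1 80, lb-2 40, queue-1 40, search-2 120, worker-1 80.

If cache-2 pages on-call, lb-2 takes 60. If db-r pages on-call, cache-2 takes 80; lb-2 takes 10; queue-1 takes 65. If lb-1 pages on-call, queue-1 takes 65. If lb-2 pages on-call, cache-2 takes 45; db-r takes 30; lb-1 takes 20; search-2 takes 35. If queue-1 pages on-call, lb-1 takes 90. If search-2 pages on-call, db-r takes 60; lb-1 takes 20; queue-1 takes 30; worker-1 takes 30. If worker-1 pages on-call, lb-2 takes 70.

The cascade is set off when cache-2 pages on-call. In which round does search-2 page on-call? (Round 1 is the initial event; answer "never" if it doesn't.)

never

Round 1 — cache-2 pages on-call (initial).
  lb-2: +60 → 60 ≥ 40
Round 2 — lb-2 pages on-call.
  db-r: +30 → 30 < 120
  lb-1: +20 → 20 < 80
  search-2: +35 → 35 < 120
No further pages.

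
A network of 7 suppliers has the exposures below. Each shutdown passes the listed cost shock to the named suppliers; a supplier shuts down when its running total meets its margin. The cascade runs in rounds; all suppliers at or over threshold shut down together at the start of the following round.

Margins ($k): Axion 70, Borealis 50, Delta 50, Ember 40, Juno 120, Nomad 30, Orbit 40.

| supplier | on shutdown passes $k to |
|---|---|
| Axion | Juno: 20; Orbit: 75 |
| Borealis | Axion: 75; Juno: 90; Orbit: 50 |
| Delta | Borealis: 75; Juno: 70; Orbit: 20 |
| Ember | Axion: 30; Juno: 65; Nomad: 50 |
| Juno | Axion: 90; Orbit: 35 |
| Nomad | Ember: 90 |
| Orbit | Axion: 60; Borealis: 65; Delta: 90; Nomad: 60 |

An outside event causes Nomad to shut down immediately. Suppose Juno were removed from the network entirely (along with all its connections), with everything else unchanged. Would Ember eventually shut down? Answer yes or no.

With Juno removed:
Round 1 — Nomad shuts down (initial).
  Ember: +90 → 90 ≥ 40
Round 2 — Ember shuts down.
  Axion: +30 → 30 < 70
No further shutdowns.

yes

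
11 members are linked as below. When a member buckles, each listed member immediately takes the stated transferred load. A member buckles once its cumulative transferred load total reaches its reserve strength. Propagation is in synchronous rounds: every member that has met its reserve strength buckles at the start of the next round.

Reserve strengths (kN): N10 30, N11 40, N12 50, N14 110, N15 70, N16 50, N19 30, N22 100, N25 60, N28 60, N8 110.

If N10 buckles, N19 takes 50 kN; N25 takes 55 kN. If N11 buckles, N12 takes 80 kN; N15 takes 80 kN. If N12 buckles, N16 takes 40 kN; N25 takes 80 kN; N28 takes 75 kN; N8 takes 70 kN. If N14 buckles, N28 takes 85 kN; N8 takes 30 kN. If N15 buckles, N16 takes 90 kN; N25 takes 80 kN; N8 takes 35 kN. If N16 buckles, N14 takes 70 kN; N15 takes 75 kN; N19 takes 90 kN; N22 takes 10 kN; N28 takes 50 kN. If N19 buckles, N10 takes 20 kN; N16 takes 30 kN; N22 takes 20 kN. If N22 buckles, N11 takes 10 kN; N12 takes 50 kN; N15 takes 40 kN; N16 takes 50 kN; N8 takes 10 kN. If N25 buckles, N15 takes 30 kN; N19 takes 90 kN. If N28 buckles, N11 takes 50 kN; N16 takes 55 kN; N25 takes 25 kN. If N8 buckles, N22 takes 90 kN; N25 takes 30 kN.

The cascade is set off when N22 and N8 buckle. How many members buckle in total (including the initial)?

9

Round 1 — N22, N8 buckle (initial).
  N11: +10 → 10 < 40
  N12: +50 → 50 ≥ 50
  N15: +40 → 40 < 70
  N16: +50 → 50 ≥ 50
  N25: +30 → 30 < 60
Round 2 — N12, N16 buckle.
  N14: +70 → 70 < 110
  N15: +75 → 115 ≥ 70
  N19: +90 → 90 ≥ 30
  N25: +80 → 110 ≥ 60
  N28: +75+50 → 125 ≥ 60
Round 3 — N15, N19, N25, N28 buckle.
  N10: +20 → 20 < 30
  N11: +50 → 60 ≥ 40
Round 4 — N11 buckles.
No further bucklings.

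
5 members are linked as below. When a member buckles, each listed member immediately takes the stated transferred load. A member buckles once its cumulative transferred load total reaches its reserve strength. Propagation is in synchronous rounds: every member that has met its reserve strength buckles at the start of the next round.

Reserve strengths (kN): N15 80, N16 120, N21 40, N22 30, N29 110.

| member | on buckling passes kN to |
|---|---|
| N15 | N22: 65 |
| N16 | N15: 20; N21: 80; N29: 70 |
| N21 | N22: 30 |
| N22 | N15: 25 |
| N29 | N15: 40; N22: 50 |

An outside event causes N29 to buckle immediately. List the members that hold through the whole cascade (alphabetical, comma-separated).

Round 1 — N29 buckles (initial).
  N15: +40 → 40 < 80
  N22: +50 → 50 ≥ 30
Round 2 — N22 buckles.
  N15: +25 → 65 < 80
No further bucklings.

N15, N16, N21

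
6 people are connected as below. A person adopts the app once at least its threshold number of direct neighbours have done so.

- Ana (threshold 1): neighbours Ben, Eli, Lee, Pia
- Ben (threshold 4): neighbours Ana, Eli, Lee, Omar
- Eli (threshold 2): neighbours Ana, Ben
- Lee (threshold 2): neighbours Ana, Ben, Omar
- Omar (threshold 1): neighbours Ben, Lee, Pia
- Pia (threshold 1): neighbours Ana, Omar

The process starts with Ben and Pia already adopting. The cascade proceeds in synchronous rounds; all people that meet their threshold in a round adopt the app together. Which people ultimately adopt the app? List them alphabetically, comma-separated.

Round 1 — Ben, Pia adopt the app (initial).
Round 2 — checking thresholds:
  Ana: 2 of 4 neighbours ≥ 1, adopts the app.
  Eli: 1 of 2 neighbours < 2, holds.
  Lee: 1 of 3 neighbours < 2, holds.
  Omar: 2 of 3 neighbours ≥ 1, adopts the app.
Round 3 — checking thresholds:
  Eli: 2 of 2 neighbours ≥ 2, adopts the app.
  Lee: 3 of 3 neighbours ≥ 2, adopts the app.
Round 4 — no new adoptions; cascade stops.

Ana, Ben, Eli, Lee, Omar, Pia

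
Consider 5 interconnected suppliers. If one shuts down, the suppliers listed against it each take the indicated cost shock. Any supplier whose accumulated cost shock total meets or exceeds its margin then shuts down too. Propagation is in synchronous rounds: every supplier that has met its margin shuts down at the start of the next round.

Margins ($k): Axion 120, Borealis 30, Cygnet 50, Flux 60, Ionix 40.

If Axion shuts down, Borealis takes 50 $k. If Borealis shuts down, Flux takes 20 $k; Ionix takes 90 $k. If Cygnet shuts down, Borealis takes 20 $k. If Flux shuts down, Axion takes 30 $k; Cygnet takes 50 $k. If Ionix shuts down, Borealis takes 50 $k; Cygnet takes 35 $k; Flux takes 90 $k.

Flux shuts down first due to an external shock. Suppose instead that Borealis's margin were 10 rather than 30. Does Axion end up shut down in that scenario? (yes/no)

no

With Borealis's margin at 10:
Round 1 — Flux shuts down (initial).
  Axion: +30 → 30 < 120
  Cygnet: +50 → 50 ≥ 50
Round 2 — Cygnet shuts down.
  Borealis: +20 → 20 ≥ 10
Round 3 — Borealis shuts down.
  Ionix: +90 → 90 ≥ 40
Round 4 — Ionix shuts down.
No further shutdowns.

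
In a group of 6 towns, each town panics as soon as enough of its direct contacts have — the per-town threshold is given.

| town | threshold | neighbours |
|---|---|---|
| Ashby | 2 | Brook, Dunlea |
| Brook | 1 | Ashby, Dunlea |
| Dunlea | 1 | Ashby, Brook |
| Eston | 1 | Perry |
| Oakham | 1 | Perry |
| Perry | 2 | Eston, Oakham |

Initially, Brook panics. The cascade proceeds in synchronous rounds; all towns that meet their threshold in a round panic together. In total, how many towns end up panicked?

Round 1 — Brook panics (initial).
Round 2 — checking thresholds:
  Ashby: 1 of 2 neighbours < 2, holds.
  Dunlea: 1 of 2 neighbours ≥ 1, panics.
Round 3 — checking thresholds:
  Ashby: 2 of 2 neighbours ≥ 2, panics.
Round 4 — no new panics; cascade stops.

3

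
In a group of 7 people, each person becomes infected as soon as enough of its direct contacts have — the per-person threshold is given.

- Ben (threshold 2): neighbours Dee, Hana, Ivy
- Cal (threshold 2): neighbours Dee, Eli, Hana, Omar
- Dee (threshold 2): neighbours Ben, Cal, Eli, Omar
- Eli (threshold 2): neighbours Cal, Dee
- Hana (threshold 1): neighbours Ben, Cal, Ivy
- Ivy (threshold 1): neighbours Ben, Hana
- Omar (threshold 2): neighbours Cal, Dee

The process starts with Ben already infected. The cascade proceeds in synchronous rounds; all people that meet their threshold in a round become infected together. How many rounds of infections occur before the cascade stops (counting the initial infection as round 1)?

2

Round 1 — Ben becomes infected (initial).
Round 2 — checking thresholds:
  Dee: 1 of 4 neighbours < 2, below threshold.
  Hana: 1 of 3 neighbours ≥ 1, becomes infected.
  Ivy: 1 of 2 neighbours ≥ 1, becomes infected.
Round 3 — no new infections; cascade stops.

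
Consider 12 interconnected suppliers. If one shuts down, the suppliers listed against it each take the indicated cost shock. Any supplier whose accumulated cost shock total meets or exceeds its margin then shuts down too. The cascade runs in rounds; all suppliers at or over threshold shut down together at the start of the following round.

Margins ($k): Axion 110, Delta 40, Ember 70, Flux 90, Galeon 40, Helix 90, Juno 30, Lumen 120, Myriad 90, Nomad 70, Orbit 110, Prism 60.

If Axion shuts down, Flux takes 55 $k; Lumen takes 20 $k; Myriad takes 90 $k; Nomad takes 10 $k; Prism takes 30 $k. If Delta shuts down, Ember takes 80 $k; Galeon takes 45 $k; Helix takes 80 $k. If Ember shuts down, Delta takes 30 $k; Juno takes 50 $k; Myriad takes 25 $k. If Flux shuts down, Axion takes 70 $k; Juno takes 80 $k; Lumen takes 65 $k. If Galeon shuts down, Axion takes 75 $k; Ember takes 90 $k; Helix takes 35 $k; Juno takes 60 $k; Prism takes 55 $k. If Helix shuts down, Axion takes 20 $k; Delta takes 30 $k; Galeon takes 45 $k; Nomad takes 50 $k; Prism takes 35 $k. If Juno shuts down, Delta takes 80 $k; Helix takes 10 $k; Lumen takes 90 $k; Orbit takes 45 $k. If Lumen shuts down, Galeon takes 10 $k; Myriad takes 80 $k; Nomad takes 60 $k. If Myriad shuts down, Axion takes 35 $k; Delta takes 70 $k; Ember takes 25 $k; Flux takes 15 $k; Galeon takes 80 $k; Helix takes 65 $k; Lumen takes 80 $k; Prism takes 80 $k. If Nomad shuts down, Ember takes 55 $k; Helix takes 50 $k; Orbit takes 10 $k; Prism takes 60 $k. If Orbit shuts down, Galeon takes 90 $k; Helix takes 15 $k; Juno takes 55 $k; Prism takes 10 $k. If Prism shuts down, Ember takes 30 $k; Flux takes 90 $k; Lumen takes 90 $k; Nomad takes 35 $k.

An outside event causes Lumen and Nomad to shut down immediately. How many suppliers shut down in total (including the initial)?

Round 1 — Lumen, Nomad shut down (initial).
  Ember: +55 → 55 < 70
  Galeon: +10 → 10 < 40
  Helix: +50 → 50 < 90
  Myriad: +80 → 80 < 90
  Orbit: +10 → 10 < 110
  Prism: +60 → 60 ≥ 60
Round 2 — Prism shuts down.
  Ember: +30 → 85 ≥ 70
  Flux: +90 → 90 ≥ 90
Round 3 — Ember, Flux shut down.
  Axion: +70 → 70 < 110
  Delta: +30 → 30 < 40
  Juno: +50+80 → 130 ≥ 30
  Myriad: +25 → 105 ≥ 90
Round 4 — Juno, Myriad shut down.
  Axion: +35 → 105 < 110
  Delta: +80+70 → 180 ≥ 40
  Galeon: +80 → 90 ≥ 40
  Helix: +10+65 → 125 ≥ 90
  Orbit: +45 → 55 < 110
Round 5 — Delta, Galeon, Helix shut down.
  Axion: +75+20 → 200 ≥ 110
Round 6 — Axion shuts down.
No further shutdowns.

11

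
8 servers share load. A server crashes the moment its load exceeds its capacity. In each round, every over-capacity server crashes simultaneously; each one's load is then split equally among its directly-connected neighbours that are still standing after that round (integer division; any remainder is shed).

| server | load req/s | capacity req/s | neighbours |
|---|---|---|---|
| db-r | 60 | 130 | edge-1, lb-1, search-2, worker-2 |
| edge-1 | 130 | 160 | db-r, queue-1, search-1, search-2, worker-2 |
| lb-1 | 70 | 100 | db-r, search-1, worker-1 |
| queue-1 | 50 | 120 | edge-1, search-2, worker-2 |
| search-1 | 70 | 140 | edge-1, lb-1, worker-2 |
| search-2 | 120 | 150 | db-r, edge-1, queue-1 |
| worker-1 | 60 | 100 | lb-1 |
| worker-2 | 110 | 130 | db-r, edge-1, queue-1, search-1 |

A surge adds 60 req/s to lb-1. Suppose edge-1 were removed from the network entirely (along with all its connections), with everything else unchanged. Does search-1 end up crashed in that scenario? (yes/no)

no

With edge-1 removed:
Round 1 — lb-1 at 130 > 100. lb-1 crashes.
  lb-1 sheds 130 req/s to db-r, search-1, worker-1: 43 each (1 lost).
    db-r: 60+43 = 103 ≤ 130
    search-1: 70+43 = 113 ≤ 140
    worker-1: 60+43 = 103 > 100
Round 2 — worker-1 crashes.
  worker-1 sheds 103 req/s: no online neighbours, lost.
No further crashes.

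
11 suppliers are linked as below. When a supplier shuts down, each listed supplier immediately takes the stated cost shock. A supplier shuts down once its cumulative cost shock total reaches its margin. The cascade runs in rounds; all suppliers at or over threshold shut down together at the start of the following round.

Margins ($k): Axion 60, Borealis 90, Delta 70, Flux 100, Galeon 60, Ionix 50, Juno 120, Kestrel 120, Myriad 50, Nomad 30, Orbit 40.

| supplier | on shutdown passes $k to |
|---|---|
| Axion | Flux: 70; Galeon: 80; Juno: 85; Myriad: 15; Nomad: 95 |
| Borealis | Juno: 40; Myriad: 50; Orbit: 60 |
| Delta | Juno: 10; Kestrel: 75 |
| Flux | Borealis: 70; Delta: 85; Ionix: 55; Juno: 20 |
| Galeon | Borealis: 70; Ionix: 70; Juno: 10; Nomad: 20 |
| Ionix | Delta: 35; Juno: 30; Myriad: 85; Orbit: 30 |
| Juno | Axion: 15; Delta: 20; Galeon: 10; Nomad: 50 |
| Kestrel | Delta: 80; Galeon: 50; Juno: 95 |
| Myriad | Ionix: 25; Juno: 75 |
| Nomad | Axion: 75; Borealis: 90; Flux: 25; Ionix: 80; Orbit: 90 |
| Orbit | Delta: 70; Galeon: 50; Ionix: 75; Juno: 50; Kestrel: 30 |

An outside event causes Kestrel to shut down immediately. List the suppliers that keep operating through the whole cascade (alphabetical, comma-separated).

Round 1 — Kestrel shuts down (initial).
  Delta: +80 → 80 ≥ 70
  Galeon: +50 → 50 < 60
  Juno: +95 → 95 < 120
Round 2 — Delta shuts down.
  Juno: +10 → 105 < 120
No further shutdowns.

Axion, Borealis, Flux, Galeon, Ionix, Juno, Myriad, Nomad, Orbit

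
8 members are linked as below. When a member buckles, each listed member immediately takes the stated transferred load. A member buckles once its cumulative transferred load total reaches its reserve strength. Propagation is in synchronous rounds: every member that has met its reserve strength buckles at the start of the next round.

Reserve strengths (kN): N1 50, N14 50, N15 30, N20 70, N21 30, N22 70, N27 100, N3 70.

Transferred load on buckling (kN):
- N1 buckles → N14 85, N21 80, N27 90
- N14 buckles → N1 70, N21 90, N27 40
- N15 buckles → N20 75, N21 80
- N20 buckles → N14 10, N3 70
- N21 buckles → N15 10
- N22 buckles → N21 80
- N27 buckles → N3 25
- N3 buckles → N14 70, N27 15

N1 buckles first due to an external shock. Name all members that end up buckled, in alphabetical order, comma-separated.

N1, N14, N21, N27

Round 1 — N1 buckles (initial).
  N14: +85 → 85 ≥ 50
  N21: +80 → 80 ≥ 30
  N27: +90 → 90 < 100
Round 2 — N14, N21 buckle.
  N15: +10 → 10 < 30
  N27: +40 → 130 ≥ 100
Round 3 — N27 buckles.
  N3: +25 → 25 < 70
No further bucklings.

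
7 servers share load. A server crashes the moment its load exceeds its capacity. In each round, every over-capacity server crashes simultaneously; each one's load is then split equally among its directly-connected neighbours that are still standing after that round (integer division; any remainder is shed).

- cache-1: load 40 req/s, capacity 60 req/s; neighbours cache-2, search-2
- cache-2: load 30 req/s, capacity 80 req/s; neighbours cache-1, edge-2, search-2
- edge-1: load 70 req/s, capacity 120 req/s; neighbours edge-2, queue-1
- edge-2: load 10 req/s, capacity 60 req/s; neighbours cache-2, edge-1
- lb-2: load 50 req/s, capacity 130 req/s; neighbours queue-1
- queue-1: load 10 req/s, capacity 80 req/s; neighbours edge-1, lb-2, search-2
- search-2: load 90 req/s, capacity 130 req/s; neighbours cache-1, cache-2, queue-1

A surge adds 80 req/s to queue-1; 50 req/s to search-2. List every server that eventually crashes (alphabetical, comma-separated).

cache-1, cache-2, edge-1, edge-2, queue-1, search-2

Round 1 — queue-1 at 90 > 80; search-2 at 140 > 130. queue-1, search-2 crash.
  queue-1 sheds 90 req/s to edge-1, lb-2: 45 each.
    edge-1: 70+45 = 115 ≤ 120
    lb-2: 50+45 = 95 ≤ 130
  search-2 sheds 140 req/s to cache-1, cache-2: 70 each.
    cache-1: 40+70 = 110 > 60
    cache-2: 30+70 = 100 > 80
Round 2 — cache-1, cache-2 crash.
  cache-1 sheds 110 req/s: no online neighbours, lost.
  cache-2 sheds 100 req/s to edge-2: 100 each.
    edge-2: 10+100 = 110 > 60
Round 3 — edge-2 crashes.
  edge-2 sheds 110 req/s to edge-1: 110 each.
    edge-1: 115+110 = 225 > 120
Round 4 — edge-1 crashes.
  edge-1 sheds 225 req/s: no online neighbours, lost.
No further crashes.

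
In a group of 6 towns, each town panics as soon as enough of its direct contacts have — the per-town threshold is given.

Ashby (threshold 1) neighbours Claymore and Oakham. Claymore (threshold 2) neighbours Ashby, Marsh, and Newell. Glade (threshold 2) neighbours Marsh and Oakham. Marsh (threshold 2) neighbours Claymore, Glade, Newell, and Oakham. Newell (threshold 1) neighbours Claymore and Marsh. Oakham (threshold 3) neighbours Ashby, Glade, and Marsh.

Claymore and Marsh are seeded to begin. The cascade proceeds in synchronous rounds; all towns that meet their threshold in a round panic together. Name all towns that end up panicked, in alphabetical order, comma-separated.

Round 1 — Claymore, Marsh panic (initial).
Round 2 — checking thresholds:
  Ashby: 1 of 2 neighbours ≥ 1, panics.
  Glade: 1 of 2 neighbours < 2, below threshold.
  Newell: 2 of 2 neighbours ≥ 1, panics.
  Oakham: 1 of 3 neighbours < 3, below threshold.
Round 3 — no new panics; cascade stops.

Ashby, Claymore, Marsh, Newell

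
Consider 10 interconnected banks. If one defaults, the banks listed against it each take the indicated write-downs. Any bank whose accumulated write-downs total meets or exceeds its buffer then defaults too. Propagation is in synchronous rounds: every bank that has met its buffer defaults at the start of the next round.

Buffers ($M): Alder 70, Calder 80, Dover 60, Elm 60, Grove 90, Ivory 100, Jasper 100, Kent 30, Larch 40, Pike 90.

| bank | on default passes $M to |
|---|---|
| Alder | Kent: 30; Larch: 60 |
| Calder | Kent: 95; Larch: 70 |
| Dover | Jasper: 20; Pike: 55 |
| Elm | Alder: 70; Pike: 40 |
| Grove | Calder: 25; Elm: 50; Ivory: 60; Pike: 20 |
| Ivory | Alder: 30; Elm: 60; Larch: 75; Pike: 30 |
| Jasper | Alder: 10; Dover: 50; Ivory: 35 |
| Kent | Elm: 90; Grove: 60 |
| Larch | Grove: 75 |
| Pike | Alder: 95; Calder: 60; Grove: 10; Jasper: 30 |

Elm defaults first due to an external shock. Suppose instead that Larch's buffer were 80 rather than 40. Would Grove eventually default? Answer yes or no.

With Larch's buffer at 80:
Round 1 — Elm defaults (initial).
  Alder: +70 → 70 ≥ 70
  Pike: +40 → 40 < 90
Round 2 — Alder defaults.
  Kent: +30 → 30 ≥ 30
  Larch: +60 → 60 < 80
Round 3 — Kent defaults.
  Grove: +60 → 60 < 90
No further defaults.

no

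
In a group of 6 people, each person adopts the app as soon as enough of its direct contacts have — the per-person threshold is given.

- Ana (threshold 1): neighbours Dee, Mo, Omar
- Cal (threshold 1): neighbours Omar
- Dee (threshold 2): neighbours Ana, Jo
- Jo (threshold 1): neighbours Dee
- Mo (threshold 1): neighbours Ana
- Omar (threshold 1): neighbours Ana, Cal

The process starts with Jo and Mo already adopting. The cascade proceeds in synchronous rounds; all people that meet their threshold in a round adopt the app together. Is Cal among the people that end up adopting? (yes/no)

yes

Round 1 — Jo, Mo adopt the app (initial).
Round 2 — checking thresholds:
  Ana: 1 of 3 neighbours ≥ 1, adopts the app.
  Dee: 1 of 2 neighbours < 2, below threshold.
Round 3 — checking thresholds:
  Dee: 2 of 2 neighbours ≥ 2, adopts the app.
  Omar: 1 of 2 neighbours ≥ 1, adopts the app.
Round 4 — checking thresholds:
  Cal: 1 of 1 neighbours ≥ 1, adopts the app.
Round 5 — no new adoptions; cascade stops.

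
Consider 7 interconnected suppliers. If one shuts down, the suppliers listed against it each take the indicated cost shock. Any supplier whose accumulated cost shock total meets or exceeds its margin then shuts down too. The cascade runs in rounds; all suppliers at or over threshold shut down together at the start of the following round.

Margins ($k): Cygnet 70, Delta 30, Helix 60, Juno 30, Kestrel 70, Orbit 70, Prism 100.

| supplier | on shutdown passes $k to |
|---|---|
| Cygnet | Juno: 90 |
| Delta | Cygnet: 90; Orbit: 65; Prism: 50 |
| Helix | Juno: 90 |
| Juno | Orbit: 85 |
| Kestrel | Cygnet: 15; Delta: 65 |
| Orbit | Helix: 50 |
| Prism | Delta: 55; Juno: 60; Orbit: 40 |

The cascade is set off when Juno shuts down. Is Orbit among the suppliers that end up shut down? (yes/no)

yes

Round 1 — Juno shuts down (initial).
  Orbit: +85 → 85 ≥ 70
Round 2 — Orbit shuts down.
  Helix: +50 → 50 < 60
No further shutdowns.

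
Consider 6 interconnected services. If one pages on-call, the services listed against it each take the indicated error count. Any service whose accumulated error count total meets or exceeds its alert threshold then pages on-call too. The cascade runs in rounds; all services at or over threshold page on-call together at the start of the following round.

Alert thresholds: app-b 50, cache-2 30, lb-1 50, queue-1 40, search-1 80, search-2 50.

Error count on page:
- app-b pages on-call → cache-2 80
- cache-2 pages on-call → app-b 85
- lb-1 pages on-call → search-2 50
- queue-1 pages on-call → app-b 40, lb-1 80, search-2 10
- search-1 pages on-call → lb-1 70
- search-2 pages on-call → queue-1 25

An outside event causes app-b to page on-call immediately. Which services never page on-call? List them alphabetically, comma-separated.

lb-1, queue-1, search-1, search-2

Round 1 — app-b pages on-call (initial).
  cache-2: +80 → 80 ≥ 30
Round 2 — cache-2 pages on-call.
No further pages.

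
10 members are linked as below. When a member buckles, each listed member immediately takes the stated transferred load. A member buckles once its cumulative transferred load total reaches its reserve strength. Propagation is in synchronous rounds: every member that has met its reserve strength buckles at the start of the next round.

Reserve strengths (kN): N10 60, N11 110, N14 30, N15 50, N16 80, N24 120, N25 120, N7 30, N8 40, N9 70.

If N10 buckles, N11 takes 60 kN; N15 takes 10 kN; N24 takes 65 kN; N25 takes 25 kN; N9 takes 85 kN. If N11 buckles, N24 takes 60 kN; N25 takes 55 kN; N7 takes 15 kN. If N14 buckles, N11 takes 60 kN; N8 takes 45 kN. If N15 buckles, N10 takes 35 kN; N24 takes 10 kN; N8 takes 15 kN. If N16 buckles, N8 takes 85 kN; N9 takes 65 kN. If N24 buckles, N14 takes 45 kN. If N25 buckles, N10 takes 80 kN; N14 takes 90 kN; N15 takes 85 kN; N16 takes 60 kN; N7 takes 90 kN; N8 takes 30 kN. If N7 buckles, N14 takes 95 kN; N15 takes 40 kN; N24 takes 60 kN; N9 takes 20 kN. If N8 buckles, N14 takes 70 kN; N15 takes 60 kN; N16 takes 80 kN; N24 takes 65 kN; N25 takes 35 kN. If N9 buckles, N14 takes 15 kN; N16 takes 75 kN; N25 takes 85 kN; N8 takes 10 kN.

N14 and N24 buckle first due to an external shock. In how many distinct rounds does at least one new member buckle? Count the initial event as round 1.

3

Round 1 — N14, N24 buckle (initial).
  N11: +60 → 60 < 110
  N8: +45 → 45 ≥ 40
Round 2 — N8 buckles.
  N15: +60 → 60 ≥ 50
  N16: +80 → 80 ≥ 80
  N25: +35 → 35 < 120
Round 3 — N15, N16 buckle.
  N10: +35 → 35 < 60
  N9: +65 → 65 < 70
No further bucklings.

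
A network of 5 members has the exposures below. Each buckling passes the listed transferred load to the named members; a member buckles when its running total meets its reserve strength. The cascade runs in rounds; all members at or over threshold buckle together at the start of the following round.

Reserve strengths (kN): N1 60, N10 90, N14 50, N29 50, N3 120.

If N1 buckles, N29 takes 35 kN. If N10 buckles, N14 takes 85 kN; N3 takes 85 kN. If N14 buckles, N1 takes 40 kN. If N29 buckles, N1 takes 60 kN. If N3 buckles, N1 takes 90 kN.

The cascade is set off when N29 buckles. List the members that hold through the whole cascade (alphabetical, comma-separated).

Round 1 — N29 buckles (initial).
  N1: +60 → 60 ≥ 60
Round 2 — N1 buckles.
No further bucklings.

N10, N14, N3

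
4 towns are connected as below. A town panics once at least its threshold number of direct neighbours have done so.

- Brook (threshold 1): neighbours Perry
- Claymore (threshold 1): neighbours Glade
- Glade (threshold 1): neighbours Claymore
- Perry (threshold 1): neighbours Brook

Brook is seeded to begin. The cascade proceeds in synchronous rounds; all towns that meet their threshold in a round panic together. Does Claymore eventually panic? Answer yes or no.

Round 1 — Brook panics (initial).
Round 2 — checking thresholds:
  Perry: 1 of 1 neighbours ≥ 1, panics.
Round 3 — no new panics; cascade stops.

no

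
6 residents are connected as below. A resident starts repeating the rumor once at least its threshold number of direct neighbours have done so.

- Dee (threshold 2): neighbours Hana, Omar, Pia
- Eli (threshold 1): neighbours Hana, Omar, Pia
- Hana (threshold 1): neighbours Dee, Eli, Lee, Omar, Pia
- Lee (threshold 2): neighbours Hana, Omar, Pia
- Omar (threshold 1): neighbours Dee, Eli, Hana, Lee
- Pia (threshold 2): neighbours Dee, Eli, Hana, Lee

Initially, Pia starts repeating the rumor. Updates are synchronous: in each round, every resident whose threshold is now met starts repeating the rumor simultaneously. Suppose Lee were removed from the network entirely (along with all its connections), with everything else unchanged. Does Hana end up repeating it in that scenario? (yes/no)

yes

With Lee removed:
Round 1 — Pia starts repeating the rumor (initial).
Round 2 — checking thresholds:
  Dee: 1 of 3 neighbours < 2, below threshold.
  Eli: 1 of 3 neighbours ≥ 1, starts repeating the rumor.
  Hana: 1 of 4 neighbours ≥ 1, starts repeating the rumor.
Round 3 — checking thresholds:
  Dee: 2 of 3 neighbours ≥ 2, starts repeating the rumor.
  Omar: 2 of 3 neighbours ≥ 1, starts repeating the rumor.
Round 4 — no new spreads; cascade stops.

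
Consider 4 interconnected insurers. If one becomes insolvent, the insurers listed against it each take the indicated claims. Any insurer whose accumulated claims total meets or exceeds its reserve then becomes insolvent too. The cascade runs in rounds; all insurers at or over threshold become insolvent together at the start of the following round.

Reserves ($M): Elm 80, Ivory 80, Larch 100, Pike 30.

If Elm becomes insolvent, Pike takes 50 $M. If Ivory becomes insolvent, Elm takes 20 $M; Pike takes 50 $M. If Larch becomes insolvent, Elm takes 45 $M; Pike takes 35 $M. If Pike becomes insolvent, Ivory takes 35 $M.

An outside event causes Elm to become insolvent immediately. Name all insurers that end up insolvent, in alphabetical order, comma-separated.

Elm, Pike

Round 1 — Elm becomes insolvent (initial).
  Pike: +50 → 50 ≥ 30
Round 2 — Pike becomes insolvent.
  Ivory: +35 → 35 < 80
No further insolvencies.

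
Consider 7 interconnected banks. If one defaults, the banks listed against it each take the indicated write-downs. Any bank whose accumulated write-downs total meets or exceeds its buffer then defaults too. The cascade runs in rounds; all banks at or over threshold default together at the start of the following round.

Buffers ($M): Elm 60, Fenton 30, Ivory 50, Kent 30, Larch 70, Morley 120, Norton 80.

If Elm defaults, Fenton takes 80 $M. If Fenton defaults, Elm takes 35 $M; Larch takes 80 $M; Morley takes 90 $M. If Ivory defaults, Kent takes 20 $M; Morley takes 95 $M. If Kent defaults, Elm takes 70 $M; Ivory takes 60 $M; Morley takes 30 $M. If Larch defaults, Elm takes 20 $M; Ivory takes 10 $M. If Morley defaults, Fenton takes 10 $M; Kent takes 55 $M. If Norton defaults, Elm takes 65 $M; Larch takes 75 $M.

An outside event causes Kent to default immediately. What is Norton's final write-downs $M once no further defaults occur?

Round 1 — Kent defaults (initial).
  Elm: +70 → 70 ≥ 60
  Ivory: +60 → 60 ≥ 50
  Morley: +30 → 30 < 120
Round 2 — Elm, Ivory default.
  Fenton: +80 → 80 ≥ 30
  Morley: +95 → 125 ≥ 120
Round 3 — Fenton, Morley default.
  Larch: +80 → 80 ≥ 70
Round 4 — Larch defaults.
No further defaults.

0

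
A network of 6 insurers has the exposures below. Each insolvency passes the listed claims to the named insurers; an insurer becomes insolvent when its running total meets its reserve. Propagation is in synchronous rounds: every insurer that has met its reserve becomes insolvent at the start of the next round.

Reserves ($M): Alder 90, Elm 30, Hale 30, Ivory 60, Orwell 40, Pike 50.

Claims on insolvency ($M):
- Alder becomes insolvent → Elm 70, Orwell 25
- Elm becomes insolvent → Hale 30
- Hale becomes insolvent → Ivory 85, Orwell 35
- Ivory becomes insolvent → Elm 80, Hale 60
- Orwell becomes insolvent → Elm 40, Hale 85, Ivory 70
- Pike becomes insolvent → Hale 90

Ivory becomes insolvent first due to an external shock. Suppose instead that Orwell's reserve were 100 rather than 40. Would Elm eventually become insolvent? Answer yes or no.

yes

With Orwell's reserve at 100:
Round 1 — Ivory becomes insolvent (initial).
  Elm: +80 → 80 ≥ 30
  Hale: +60 → 60 ≥ 30
Round 2 — Elm, Hale become insolvent.
  Orwell: +35 → 35 < 100
No further insolvencies.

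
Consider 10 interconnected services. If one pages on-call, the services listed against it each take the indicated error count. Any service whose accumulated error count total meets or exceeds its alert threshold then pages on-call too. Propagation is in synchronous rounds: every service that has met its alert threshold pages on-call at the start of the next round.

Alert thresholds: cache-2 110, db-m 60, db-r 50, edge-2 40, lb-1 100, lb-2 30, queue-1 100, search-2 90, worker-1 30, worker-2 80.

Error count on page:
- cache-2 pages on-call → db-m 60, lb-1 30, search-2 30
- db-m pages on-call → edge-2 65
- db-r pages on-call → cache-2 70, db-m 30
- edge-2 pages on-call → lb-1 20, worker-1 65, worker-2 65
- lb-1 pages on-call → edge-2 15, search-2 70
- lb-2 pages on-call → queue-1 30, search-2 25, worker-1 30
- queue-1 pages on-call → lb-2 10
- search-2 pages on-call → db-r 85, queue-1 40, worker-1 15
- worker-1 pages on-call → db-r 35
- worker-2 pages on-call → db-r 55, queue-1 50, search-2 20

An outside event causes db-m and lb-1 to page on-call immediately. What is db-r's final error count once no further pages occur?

35

Round 1 — db-m, lb-1 page on-call (initial).
  edge-2: +65+15 → 80 ≥ 40
  search-2: +70 → 70 < 90
Round 2 — edge-2 pages on-call.
  worker-1: +65 → 65 ≥ 30
  worker-2: +65 → 65 < 80
Round 3 — worker-1 pages on-call.
  db-r: +35 → 35 < 50
No further pages.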